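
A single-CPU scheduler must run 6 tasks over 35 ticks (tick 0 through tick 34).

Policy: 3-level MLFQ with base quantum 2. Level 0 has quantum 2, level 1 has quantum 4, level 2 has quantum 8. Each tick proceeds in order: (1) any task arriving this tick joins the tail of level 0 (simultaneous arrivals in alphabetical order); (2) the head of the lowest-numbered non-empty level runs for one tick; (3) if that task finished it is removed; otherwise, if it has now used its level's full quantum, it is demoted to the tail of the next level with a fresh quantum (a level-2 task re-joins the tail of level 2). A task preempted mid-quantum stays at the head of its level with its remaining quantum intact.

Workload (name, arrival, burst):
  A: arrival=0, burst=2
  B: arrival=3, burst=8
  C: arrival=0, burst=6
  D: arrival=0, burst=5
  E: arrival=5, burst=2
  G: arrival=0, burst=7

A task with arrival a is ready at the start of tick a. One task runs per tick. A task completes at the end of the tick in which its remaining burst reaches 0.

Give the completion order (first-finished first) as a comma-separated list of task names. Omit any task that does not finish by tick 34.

completion order = A, E, C, D, G, B

t=0: L0/L1/L2 = ACDG/-/- → run A
t=1: L0/L1/L2 = ACDG/-/- → run A
t=2: L0/L1/L2 = CDG/-/- → run C
t=3: L0/L1/L2 = CDGB/-/- → run C
t=4: L0/L1/L2 = DGB/C/- → run D
t=5: L0/L1/L2 = DGBE/C/- → run D
t=6: L0/L1/L2 = GBE/CD/- → run G
t=7: L0/L1/L2 = GBE/CD/- → run G
t=8: L0/L1/L2 = BE/CDG/- → run B
t=9: L0/L1/L2 = BE/CDG/- → run B
t=10: L0/L1/L2 = E/CDGB/- → run E
t=11: L0/L1/L2 = E/CDGB/- → run E
t=12: L0/L1/L2 = -/CDGB/- → run C
t=13: L0/L1/L2 = -/CDGB/- → run C
t=14: L0/L1/L2 = -/CDGB/- → run C
t=15: L0/L1/L2 = -/CDGB/- → run C
t=16: L0/L1/L2 = -/DGB/- → run D
t=17: L0/L1/L2 = -/DGB/- → run D
t=18: L0/L1/L2 = -/DGB/- → run D
t=19: L0/L1/L2 = -/GB/- → run G
t=20: L0/L1/L2 = -/GB/- → run G
t=21: L0/L1/L2 = -/GB/- → run G
t=22: L0/L1/L2 = -/GB/- → run G
t=23: L0/L1/L2 = -/B/G → run B
t=24: L0/L1/L2 = -/B/G → run B
t=25: L0/L1/L2 = -/B/G → run B
t=26: L0/L1/L2 = -/B/G → run B
t=27: L0/L1/L2 = -/-/GB → run G
t=28: L0/L1/L2 = -/-/B → run B
t=29: L0/L1/L2 = -/-/B → run B
t=30: (idle)
t=31: (idle)
t=32: (idle)
t=33: (idle)
t=34: (idle)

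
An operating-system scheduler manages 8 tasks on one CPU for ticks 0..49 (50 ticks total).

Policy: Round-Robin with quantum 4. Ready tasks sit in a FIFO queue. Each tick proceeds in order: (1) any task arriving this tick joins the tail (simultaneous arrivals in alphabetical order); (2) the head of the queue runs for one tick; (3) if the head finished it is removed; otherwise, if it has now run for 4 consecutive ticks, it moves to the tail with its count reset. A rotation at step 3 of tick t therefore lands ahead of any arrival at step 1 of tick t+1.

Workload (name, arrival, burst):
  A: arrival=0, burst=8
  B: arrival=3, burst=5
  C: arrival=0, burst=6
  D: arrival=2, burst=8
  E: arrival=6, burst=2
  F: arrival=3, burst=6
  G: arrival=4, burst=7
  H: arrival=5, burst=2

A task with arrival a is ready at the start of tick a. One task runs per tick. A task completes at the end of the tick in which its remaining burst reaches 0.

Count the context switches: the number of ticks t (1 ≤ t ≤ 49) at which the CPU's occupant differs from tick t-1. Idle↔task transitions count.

context switches = 14

t=0: queue=[A,C] q_used=0 → run A
t=1: queue=[A,C] q_used=1 → run A
t=2: queue=[A,C,D] q_used=2 → run A
t=3: queue=[A,C,D,B,F] q_used=3 → run A
t=4: queue=[C,D,B,F,A,G] q_used=0 → run C
t=5: queue=[C,D,B,F,A,G,H] q_used=1 → run C
t=6: queue=[C,D,B,F,A,G,H,E] q_used=2 → run C
t=7: queue=[C,D,B,F,A,G,H,E] q_used=3 → run C
t=8: queue=[D,B,F,A,G,H,E,C] q_used=0 → run D
t=9: queue=[D,B,F,A,G,H,E,C] q_used=1 → run D
t=10: queue=[D,B,F,A,G,H,E,C] q_used=2 → run D
t=11: queue=[D,B,F,A,G,H,E,C] q_used=3 → run D
t=12: queue=[B,F,A,G,H,E,C,D] q_used=0 → run B
t=13: queue=[B,F,A,G,H,E,C,D] q_used=1 → run B
t=14: queue=[B,F,A,G,H,E,C,D] q_used=2 → run B
t=15: queue=[B,F,A,G,H,E,C,D] q_used=3 → run B
t=16: queue=[F,A,G,H,E,C,D,B] q_used=0 → run F
t=17: queue=[F,A,G,H,E,C,D,B] q_used=1 → run F
t=18: queue=[F,A,G,H,E,C,D,B] q_used=2 → run F
t=19: queue=[F,A,G,H,E,C,D,B] q_used=3 → run F
t=20: queue=[A,G,H,E,C,D,B,F] q_used=0 → run A
t=21: queue=[A,G,H,E,C,D,B,F] q_used=1 → run A
t=22: queue=[A,G,H,E,C,D,B,F] q_used=2 → run A
t=23: queue=[A,G,H,E,C,D,B,F] q_used=3 → run A
t=24: queue=[G,H,E,C,D,B,F] q_used=0 → run G
t=25: queue=[G,H,E,C,D,B,F] q_used=1 → run G
t=26: queue=[G,H,E,C,D,B,F] q_used=2 → run G
t=27: queue=[G,H,E,C,D,B,F] q_used=3 → run G
t=28: queue=[H,E,C,D,B,F,G] q_used=0 → run H
t=29: queue=[H,E,C,D,B,F,G] q_used=1 → run H
t=30: queue=[E,C,D,B,F,G] q_used=0 → run E
t=31: queue=[E,C,D,B,F,G] q_used=1 → run E
t=32: queue=[C,D,B,F,G] q_used=0 → run C
t=33: queue=[C,D,B,F,G] q_used=1 → run C
t=34: queue=[D,B,F,G] q_used=0 → run D
t=35: queue=[D,B,F,G] q_used=1 → run D
t=36: queue=[D,B,F,G] q_used=2 → run D
t=37: queue=[D,B,F,G] q_used=3 → run D
t=38: queue=[B,F,G] q_used=0 → run B
t=39: queue=[F,G] q_used=0 → run F
t=40: queue=[F,G] q_used=1 → run F
t=41: queue=[G] q_used=0 → run G
t=42: queue=[G] q_used=1 → run G
t=43: queue=[G] q_used=2 → run G
t=44: (idle)
t=45: (idle)
t=46: (idle)
t=47: (idle)
t=48: (idle)
t=49: (idle)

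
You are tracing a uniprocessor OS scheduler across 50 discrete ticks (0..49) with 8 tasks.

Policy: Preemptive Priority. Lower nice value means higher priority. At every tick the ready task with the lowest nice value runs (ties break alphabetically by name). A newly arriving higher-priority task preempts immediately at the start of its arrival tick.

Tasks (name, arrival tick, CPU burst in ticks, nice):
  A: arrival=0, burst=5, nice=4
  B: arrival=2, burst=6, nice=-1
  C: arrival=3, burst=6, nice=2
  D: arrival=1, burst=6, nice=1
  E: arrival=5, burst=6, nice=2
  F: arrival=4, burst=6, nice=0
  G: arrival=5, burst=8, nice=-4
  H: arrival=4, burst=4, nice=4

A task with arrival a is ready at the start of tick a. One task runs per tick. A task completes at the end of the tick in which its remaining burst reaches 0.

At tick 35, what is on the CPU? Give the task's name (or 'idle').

running at tick 35 = E

t=0: ready={A} → run A
t=1: ready={A,D} → run D
t=2: ready={A,B,D} → run B
t=3: ready={A,B,C,D} → run B
t=4: ready={A,B,C,D,F,H} → run B
t=5: ready={A,B,C,D,E,F,G,H} → run G
t=6: ready={A,B,C,D,E,F,G,H} → run G
t=7: ready={A,B,C,D,E,F,G,H} → run G
t=8: ready={A,B,C,D,E,F,G,H} → run G
t=9: ready={A,B,C,D,E,F,G,H} → run G
t=10: ready={A,B,C,D,E,F,G,H} → run G
t=11: ready={A,B,C,D,E,F,G,H} → run G
t=12: ready={A,B,C,D,E,F,G,H} → run G
t=13: ready={A,B,C,D,E,F,H} → run B
t=14: ready={A,B,C,D,E,F,H} → run B
t=15: ready={A,B,C,D,E,F,H} → run B
t=16: ready={A,C,D,E,F,H} → run F
t=17: ready={A,C,D,E,F,H} → run F
t=18: ready={A,C,D,E,F,H} → run F
t=19: ready={A,C,D,E,F,H} → run F
t=20: ready={A,C,D,E,F,H} → run F
t=21: ready={A,C,D,E,F,H} → run F
t=22: ready={A,C,D,E,H} → run D
t=23: ready={A,C,D,E,H} → run D
t=24: ready={A,C,D,E,H} → run D
t=25: ready={A,C,D,E,H} → run D
t=26: ready={A,C,D,E,H} → run D
t=27: ready={A,C,E,H} → run C
t=28: ready={A,C,E,H} → run C
t=29: ready={A,C,E,H} → run C
t=30: ready={A,C,E,H} → run C
t=31: ready={A,C,E,H} → run C
t=32: ready={A,C,E,H} → run C
t=33: ready={A,E,H} → run E
t=34: ready={A,E,H} → run E
t=35: ready={A,E,H} → run E
t=36: ready={A,E,H} → run E
t=37: ready={A,E,H} → run E
t=38: ready={A,E,H} → run E
t=39: ready={A,H} → run A
t=40: ready={A,H} → run A
t=41: ready={A,H} → run A
t=42: ready={A,H} → run A
t=43: ready={H} → run H
t=44: ready={H} → run H
t=45: ready={H} → run H
t=46: ready={H} → run H
t=47: (idle)
t=48: (idle)
t=49: (idle)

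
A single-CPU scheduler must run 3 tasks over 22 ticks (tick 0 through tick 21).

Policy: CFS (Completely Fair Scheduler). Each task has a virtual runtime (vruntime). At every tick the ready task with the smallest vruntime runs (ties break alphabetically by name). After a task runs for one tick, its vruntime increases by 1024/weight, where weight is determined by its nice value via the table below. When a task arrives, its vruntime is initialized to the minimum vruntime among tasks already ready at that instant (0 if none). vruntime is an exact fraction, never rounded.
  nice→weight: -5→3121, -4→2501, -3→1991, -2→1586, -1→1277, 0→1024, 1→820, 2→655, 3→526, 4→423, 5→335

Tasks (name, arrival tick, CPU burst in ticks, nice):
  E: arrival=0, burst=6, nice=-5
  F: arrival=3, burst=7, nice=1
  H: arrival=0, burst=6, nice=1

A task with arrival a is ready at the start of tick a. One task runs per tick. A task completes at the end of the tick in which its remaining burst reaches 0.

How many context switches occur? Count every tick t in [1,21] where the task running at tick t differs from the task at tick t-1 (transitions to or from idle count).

context switches = 16

t=0: vr[E=0 H=0] → run E
t=1: vr[E=1024/3121 H=0] → run H
t=2: vr[E=1024/3121 H=256/205] → run E
t=3: vr[E=2048/3121 F=2048/3121 H=256/205] → run E
t=4: vr[E=3072/3121 F=2048/3121 H=256/205] → run F
t=5: vr[E=3072/3121 F=1218816/639805 H=256/205] → run E
t=6: vr[E=4096/3121 F=1218816/639805 H=256/205] → run H
t=7: vr[E=4096/3121 F=1218816/639805 H=512/205] → run E
t=8: vr[E=5120/3121 F=1218816/639805 H=512/205] → run E
t=9: vr[F=1218816/639805 H=512/205] → run F
t=10: vr[F=2017792/639805 H=512/205] → run H
t=11: vr[F=2017792/639805 H=768/205] → run F
t=12: vr[F=2816768/639805 H=768/205] → run H
t=13: vr[F=2816768/639805 H=1024/205] → run F
t=14: vr[F=3615744/639805 H=1024/205] → run H
t=15: vr[F=3615744/639805 H=256/41] → run F
t=16: vr[F=882944/127961 H=256/41] → run H
t=17: vr[F=882944/127961] → run F
t=18: vr[F=5213696/639805] → run F
t=19: (idle)
t=20: (idle)
t=21: (idle)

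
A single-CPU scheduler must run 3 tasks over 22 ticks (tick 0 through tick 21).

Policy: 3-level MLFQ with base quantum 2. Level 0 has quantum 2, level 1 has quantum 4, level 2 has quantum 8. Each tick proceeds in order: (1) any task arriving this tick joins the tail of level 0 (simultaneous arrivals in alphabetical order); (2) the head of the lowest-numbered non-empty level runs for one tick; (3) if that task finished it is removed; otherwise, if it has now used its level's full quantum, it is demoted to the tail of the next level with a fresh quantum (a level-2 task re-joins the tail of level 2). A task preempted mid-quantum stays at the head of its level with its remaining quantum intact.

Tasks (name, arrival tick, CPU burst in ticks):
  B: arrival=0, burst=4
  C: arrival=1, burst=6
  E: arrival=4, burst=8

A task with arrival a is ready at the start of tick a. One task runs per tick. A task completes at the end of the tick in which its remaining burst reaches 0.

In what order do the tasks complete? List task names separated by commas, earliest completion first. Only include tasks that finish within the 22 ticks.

completion order = B, C, E

t=0: L0/L1/L2 = B/-/- → run B
t=1: L0/L1/L2 = BC/-/- → run B
t=2: L0/L1/L2 = C/B/- → run C
t=3: L0/L1/L2 = C/B/- → run C
t=4: L0/L1/L2 = E/BC/- → run E
t=5: L0/L1/L2 = E/BC/- → run E
t=6: L0/L1/L2 = -/BCE/- → run B
t=7: L0/L1/L2 = -/BCE/- → run B
t=8: L0/L1/L2 = -/CE/- → run C
t=9: L0/L1/L2 = -/CE/- → run C
t=10: L0/L1/L2 = -/CE/- → run C
t=11: L0/L1/L2 = -/CE/- → run C
t=12: L0/L1/L2 = -/E/- → run E
t=13: L0/L1/L2 = -/E/- → run E
t=14: L0/L1/L2 = -/E/- → run E
t=15: L0/L1/L2 = -/E/- → run E
t=16: L0/L1/L2 = -/-/E → run E
t=17: L0/L1/L2 = -/-/E → run E
t=18: (idle)
t=19: (idle)
t=20: (idle)
t=21: (idle)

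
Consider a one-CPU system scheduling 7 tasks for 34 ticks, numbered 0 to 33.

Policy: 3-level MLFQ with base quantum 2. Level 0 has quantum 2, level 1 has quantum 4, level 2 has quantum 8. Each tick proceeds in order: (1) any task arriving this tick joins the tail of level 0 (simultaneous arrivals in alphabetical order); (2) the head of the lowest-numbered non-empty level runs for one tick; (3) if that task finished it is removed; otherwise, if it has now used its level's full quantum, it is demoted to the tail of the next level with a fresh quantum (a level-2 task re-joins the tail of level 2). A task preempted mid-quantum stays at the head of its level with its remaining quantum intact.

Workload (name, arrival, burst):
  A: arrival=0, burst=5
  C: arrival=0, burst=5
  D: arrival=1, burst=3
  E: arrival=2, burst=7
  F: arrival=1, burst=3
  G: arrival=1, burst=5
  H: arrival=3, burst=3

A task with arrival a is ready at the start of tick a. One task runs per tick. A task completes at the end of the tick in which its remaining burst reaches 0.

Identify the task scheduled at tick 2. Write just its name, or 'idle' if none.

t=0: L0/L1/L2 = AC/-/- → run A
t=1: L0/L1/L2 = ACDFG/-/- → run A
t=2: L0/L1/L2 = CDFGE/A/- → run C
t=3: L0/L1/L2 = CDFGEH/A/- → run C
t=4: L0/L1/L2 = DFGEH/AC/- → run D
t=5: L0/L1/L2 = DFGEH/AC/- → run D
t=6: L0/L1/L2 = FGEH/ACD/- → run F
t=7: L0/L1/L2 = FGEH/ACD/- → run F
t=8: L0/L1/L2 = GEH/ACDF/- → run G
t=9: L0/L1/L2 = GEH/ACDF/- → run G
t=10: L0/L1/L2 = EH/ACDFG/- → run E
t=11: L0/L1/L2 = EH/ACDFG/- → run E
t=12: L0/L1/L2 = H/ACDFGE/- → run H
t=13: L0/L1/L2 = H/ACDFGE/- → run H
t=14: L0/L1/L2 = -/ACDFGEH/- → run A
t=15: L0/L1/L2 = -/ACDFGEH/- → run A
t=16: L0/L1/L2 = -/ACDFGEH/- → run A
t=17: L0/L1/L2 = -/CDFGEH/- → run C
t=18: L0/L1/L2 = -/CDFGEH/- → run C
t=19: L0/L1/L2 = -/CDFGEH/- → run C
t=20: L0/L1/L2 = -/DFGEH/- → run D
t=21: L0/L1/L2 = -/FGEH/- → run F
t=22: L0/L1/L2 = -/GEH/- → run G
t=23: L0/L1/L2 = -/GEH/- → run G
t=24: L0/L1/L2 = -/GEH/- → run G
t=25: L0/L1/L2 = -/EH/- → run E
t=26: L0/L1/L2 = -/EH/- → run E
t=27: L0/L1/L2 = -/EH/- → run E
t=28: L0/L1/L2 = -/EH/- → run E
t=29: L0/L1/L2 = -/H/E → run H
t=30: L0/L1/L2 = -/-/E → run E
t=31: (idle)
t=32: (idle)
t=33: (idle)

running at tick 2 = C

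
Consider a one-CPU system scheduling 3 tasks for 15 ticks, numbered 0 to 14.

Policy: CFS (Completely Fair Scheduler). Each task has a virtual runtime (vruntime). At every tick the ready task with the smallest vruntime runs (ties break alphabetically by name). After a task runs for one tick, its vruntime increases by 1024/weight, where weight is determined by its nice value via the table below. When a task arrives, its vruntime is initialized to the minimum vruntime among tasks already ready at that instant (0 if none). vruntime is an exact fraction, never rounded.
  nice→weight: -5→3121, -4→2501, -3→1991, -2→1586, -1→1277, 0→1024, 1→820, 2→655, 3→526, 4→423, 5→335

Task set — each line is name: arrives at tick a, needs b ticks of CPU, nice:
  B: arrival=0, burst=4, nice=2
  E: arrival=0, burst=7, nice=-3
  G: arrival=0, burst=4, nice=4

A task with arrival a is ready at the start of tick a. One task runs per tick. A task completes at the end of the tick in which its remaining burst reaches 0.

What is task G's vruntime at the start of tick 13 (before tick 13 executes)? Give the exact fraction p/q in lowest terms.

t=0: vr[B=0 E=0 G=0] → run B
t=1: vr[B=1024/655 E=0 G=0] → run E
t=2: vr[B=1024/655 E=1024/1991 G=0] → run G
t=3: vr[B=1024/655 E=1024/1991 G=1024/423] → run E
t=4: vr[B=1024/655 E=2048/1991 G=1024/423] → run E
t=5: vr[B=1024/655 E=3072/1991 G=1024/423] → run E
t=6: vr[B=1024/655 E=4096/1991 G=1024/423] → run B
t=7: vr[B=2048/655 E=4096/1991 G=1024/423] → run E
t=8: vr[B=2048/655 E=5120/1991 G=1024/423] → run G
t=9: vr[B=2048/655 E=5120/1991 G=2048/423] → run E
t=10: vr[B=2048/655 E=6144/1991 G=2048/423] → run E
t=11: vr[B=2048/655 G=2048/423] → run B
t=12: vr[B=3072/655 G=2048/423] → run B
t=13: vr[G=2048/423] → run G
t=14: vr[G=1024/141] → run G

vruntime(G, start of tick 13) = 2048/423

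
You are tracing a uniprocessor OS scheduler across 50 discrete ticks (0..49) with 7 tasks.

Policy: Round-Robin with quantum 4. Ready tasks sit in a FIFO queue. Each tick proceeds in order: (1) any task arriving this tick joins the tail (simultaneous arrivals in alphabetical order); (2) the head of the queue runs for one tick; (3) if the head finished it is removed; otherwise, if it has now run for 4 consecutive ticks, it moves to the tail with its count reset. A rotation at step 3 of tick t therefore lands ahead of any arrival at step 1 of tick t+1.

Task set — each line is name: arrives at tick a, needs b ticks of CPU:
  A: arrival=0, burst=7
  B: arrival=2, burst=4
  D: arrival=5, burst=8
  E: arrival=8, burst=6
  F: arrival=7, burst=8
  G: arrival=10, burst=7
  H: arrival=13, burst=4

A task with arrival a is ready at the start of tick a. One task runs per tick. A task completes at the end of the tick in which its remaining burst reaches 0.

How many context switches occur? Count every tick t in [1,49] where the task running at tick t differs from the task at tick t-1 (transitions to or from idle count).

t=0: queue=[A] q_used=0 → run A
t=1: queue=[A] q_used=1 → run A
t=2: queue=[A,B] q_used=2 → run A
t=3: queue=[A,B] q_used=3 → run A
t=4: queue=[B,A] q_used=0 → run B
t=5: queue=[B,A,D] q_used=1 → run B
t=6: queue=[B,A,D] q_used=2 → run B
t=7: queue=[B,A,D,F] q_used=3 → run B
t=8: queue=[A,D,F,E] q_used=0 → run A
t=9: queue=[A,D,F,E] q_used=1 → run A
t=10: queue=[A,D,F,E,G] q_used=2 → run A
t=11: queue=[D,F,E,G] q_used=0 → run D
t=12: queue=[D,F,E,G] q_used=1 → run D
t=13: queue=[D,F,E,G,H] q_used=2 → run D
t=14: queue=[D,F,E,G,H] q_used=3 → run D
t=15: queue=[F,E,G,H,D] q_used=0 → run F
t=16: queue=[F,E,G,H,D] q_used=1 → run F
t=17: queue=[F,E,G,H,D] q_used=2 → run F
t=18: queue=[F,E,G,H,D] q_used=3 → run F
t=19: queue=[E,G,H,D,F] q_used=0 → run E
t=20: queue=[E,G,H,D,F] q_used=1 → run E
t=21: queue=[E,G,H,D,F] q_used=2 → run E
t=22: queue=[E,G,H,D,F] q_used=3 → run E
t=23: queue=[G,H,D,F,E] q_used=0 → run G
t=24: queue=[G,H,D,F,E] q_used=1 → run G
t=25: queue=[G,H,D,F,E] q_used=2 → run G
t=26: queue=[G,H,D,F,E] q_used=3 → run G
t=27: queue=[H,D,F,E,G] q_used=0 → run H
t=28: queue=[H,D,F,E,G] q_used=1 → run H
t=29: queue=[H,D,F,E,G] q_used=2 → run H
t=30: queue=[H,D,F,E,G] q_used=3 → run H
t=31: queue=[D,F,E,G] q_used=0 → run D
t=32: queue=[D,F,E,G] q_used=1 → run D
t=33: queue=[D,F,E,G] q_used=2 → run D
t=34: queue=[D,F,E,G] q_used=3 → run D
t=35: queue=[F,E,G] q_used=0 → run F
t=36: queue=[F,E,G] q_used=1 → run F
t=37: queue=[F,E,G] q_used=2 → run F
t=38: queue=[F,E,G] q_used=3 → run F
t=39: queue=[E,G] q_used=0 → run E
t=40: queue=[E,G] q_used=1 → run E
t=41: queue=[G] q_used=0 → run G
t=42: queue=[G] q_used=1 → run G
t=43: queue=[G] q_used=2 → run G
t=44: (idle)
t=45: (idle)
t=46: (idle)
t=47: (idle)
t=48: (idle)
t=49: (idle)

context switches = 12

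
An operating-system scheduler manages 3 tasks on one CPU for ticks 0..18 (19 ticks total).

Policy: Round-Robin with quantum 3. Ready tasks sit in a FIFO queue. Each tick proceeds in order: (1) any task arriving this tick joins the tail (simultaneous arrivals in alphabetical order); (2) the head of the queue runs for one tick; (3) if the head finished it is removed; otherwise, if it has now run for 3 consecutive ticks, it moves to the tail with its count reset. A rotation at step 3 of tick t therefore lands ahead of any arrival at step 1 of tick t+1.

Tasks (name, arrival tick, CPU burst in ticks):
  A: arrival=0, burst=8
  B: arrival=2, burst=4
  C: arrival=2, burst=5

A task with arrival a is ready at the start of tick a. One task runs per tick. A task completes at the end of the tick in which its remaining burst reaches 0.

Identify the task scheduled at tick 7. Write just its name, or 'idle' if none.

t=0: queue=[A] q_used=0 → run A
t=1: queue=[A] q_used=1 → run A
t=2: queue=[A,B,C] q_used=2 → run A
t=3: queue=[B,C,A] q_used=0 → run B
t=4: queue=[B,C,A] q_used=1 → run B
t=5: queue=[B,C,A] q_used=2 → run B
t=6: queue=[C,A,B] q_used=0 → run C
t=7: queue=[C,A,B] q_used=1 → run C
t=8: queue=[C,A,B] q_used=2 → run C
t=9: queue=[A,B,C] q_used=0 → run A
t=10: queue=[A,B,C] q_used=1 → run A
t=11: queue=[A,B,C] q_used=2 → run A
t=12: queue=[B,C,A] q_used=0 → run B
t=13: queue=[C,A] q_used=0 → run C
t=14: queue=[C,A] q_used=1 → run C
t=15: queue=[A] q_used=0 → run A
t=16: queue=[A] q_used=1 → run A
t=17: (idle)
t=18: (idle)

running at tick 7 = C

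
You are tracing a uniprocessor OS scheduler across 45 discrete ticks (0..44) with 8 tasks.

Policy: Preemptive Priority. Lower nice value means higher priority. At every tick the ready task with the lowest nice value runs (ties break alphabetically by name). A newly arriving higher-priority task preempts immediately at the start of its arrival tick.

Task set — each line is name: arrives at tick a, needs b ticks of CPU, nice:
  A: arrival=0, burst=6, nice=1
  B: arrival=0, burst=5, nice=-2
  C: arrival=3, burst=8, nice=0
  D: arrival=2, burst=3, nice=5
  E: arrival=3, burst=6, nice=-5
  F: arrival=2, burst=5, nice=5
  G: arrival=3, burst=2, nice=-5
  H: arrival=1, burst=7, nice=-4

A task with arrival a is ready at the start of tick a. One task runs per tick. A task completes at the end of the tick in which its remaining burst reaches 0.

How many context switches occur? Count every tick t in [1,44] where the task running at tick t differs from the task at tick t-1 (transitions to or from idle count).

t=0: ready={A,B} → run B
t=1: ready={A,B,H} → run H
t=2: ready={A,B,D,F,H} → run H
t=3: ready={A,B,C,D,E,F,G,H} → run E
t=4: ready={A,B,C,D,E,F,G,H} → run E
t=5: ready={A,B,C,D,E,F,G,H} → run E
t=6: ready={A,B,C,D,E,F,G,H} → run E
t=7: ready={A,B,C,D,E,F,G,H} → run E
t=8: ready={A,B,C,D,E,F,G,H} → run E
t=9: ready={A,B,C,D,F,G,H} → run G
t=10: ready={A,B,C,D,F,G,H} → run G
t=11: ready={A,B,C,D,F,H} → run H
t=12: ready={A,B,C,D,F,H} → run H
t=13: ready={A,B,C,D,F,H} → run H
t=14: ready={A,B,C,D,F,H} → run H
t=15: ready={A,B,C,D,F,H} → run H
t=16: ready={A,B,C,D,F} → run B
t=17: ready={A,B,C,D,F} → run B
t=18: ready={A,B,C,D,F} → run B
t=19: ready={A,B,C,D,F} → run B
t=20: ready={A,C,D,F} → run C
t=21: ready={A,C,D,F} → run C
t=22: ready={A,C,D,F} → run C
t=23: ready={A,C,D,F} → run C
t=24: ready={A,C,D,F} → run C
t=25: ready={A,C,D,F} → run C
t=26: ready={A,C,D,F} → run C
t=27: ready={A,C,D,F} → run C
t=28: ready={A,D,F} → run A
t=29: ready={A,D,F} → run A
t=30: ready={A,D,F} → run A
t=31: ready={A,D,F} → run A
t=32: ready={A,D,F} → run A
t=33: ready={A,D,F} → run A
t=34: ready={D,F} → run D
t=35: ready={D,F} → run D
t=36: ready={D,F} → run D
t=37: ready={F} → run F
t=38: ready={F} → run F
t=39: ready={F} → run F
t=40: ready={F} → run F
t=41: ready={F} → run F
t=42: (idle)
t=43: (idle)
t=44: (idle)

context switches = 10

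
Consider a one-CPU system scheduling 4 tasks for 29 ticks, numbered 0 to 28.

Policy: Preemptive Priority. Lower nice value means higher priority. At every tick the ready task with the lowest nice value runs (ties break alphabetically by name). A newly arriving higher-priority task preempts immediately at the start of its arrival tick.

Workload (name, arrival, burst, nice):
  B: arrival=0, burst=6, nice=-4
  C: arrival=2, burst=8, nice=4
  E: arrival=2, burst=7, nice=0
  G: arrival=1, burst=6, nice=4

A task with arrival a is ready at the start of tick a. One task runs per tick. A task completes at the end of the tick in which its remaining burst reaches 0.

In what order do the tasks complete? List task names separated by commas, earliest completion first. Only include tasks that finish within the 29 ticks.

completion order = B, E, C, G

t=0: ready={B} → run B
t=1: ready={B,G} → run B
t=2: ready={B,C,E,G} → run B
t=3: ready={B,C,E,G} → run B
t=4: ready={B,C,E,G} → run B
t=5: ready={B,C,E,G} → run B
t=6: ready={C,E,G} → run E
t=7: ready={C,E,G} → run E
t=8: ready={C,E,G} → run E
t=9: ready={C,E,G} → run E
t=10: ready={C,E,G} → run E
t=11: ready={C,E,G} → run E
t=12: ready={C,E,G} → run E
t=13: ready={C,G} → run C
t=14: ready={C,G} → run C
t=15: ready={C,G} → run C
t=16: ready={C,G} → run C
t=17: ready={C,G} → run C
t=18: ready={C,G} → run C
t=19: ready={C,G} → run C
t=20: ready={C,G} → run C
t=21: ready={G} → run G
t=22: ready={G} → run G
t=23: ready={G} → run G
t=24: ready={G} → run G
t=25: ready={G} → run G
t=26: ready={G} → run G
t=27: (idle)
t=28: (idle)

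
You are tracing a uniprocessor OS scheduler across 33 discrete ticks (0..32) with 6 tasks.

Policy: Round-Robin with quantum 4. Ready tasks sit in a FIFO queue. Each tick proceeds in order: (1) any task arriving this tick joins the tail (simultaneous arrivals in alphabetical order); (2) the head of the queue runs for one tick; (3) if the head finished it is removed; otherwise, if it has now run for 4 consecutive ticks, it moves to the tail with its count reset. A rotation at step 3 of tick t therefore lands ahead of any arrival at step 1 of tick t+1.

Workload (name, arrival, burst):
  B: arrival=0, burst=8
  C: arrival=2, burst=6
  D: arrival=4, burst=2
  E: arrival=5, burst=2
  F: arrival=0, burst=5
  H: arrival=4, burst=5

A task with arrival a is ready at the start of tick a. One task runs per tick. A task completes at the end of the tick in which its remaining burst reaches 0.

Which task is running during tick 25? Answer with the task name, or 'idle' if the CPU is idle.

running at tick 25 = C

t=0: queue=[B,F] q_used=0 → run B
t=1: queue=[B,F] q_used=1 → run B
t=2: queue=[B,F,C] q_used=2 → run B
t=3: queue=[B,F,C] q_used=3 → run B
t=4: queue=[F,C,B,D,H] q_used=0 → run F
t=5: queue=[F,C,B,D,H,E] q_used=1 → run F
t=6: queue=[F,C,B,D,H,E] q_used=2 → run F
t=7: queue=[F,C,B,D,H,E] q_used=3 → run F
t=8: queue=[C,B,D,H,E,F] q_used=0 → run C
t=9: queue=[C,B,D,H,E,F] q_used=1 → run C
t=10: queue=[C,B,D,H,E,F] q_used=2 → run C
t=11: queue=[C,B,D,H,E,F] q_used=3 → run C
t=12: queue=[B,D,H,E,F,C] q_used=0 → run B
t=13: queue=[B,D,H,E,F,C] q_used=1 → run B
t=14: queue=[B,D,H,E,F,C] q_used=2 → run B
t=15: queue=[B,D,H,E,F,C] q_used=3 → run B
t=16: queue=[D,H,E,F,C] q_used=0 → run D
t=17: queue=[D,H,E,F,C] q_used=1 → run D
t=18: queue=[H,E,F,C] q_used=0 → run H
t=19: queue=[H,E,F,C] q_used=1 → run H
t=20: queue=[H,E,F,C] q_used=2 → run H
t=21: queue=[H,E,F,C] q_used=3 → run H
t=22: queue=[E,F,C,H] q_used=0 → run E
t=23: queue=[E,F,C,H] q_used=1 → run E
t=24: queue=[F,C,H] q_used=0 → run F
t=25: queue=[C,H] q_used=0 → run C
t=26: queue=[C,H] q_used=1 → run C
t=27: queue=[H] q_used=0 → run H
t=28: (idle)
t=29: (idle)
t=30: (idle)
t=31: (idle)
t=32: (idle)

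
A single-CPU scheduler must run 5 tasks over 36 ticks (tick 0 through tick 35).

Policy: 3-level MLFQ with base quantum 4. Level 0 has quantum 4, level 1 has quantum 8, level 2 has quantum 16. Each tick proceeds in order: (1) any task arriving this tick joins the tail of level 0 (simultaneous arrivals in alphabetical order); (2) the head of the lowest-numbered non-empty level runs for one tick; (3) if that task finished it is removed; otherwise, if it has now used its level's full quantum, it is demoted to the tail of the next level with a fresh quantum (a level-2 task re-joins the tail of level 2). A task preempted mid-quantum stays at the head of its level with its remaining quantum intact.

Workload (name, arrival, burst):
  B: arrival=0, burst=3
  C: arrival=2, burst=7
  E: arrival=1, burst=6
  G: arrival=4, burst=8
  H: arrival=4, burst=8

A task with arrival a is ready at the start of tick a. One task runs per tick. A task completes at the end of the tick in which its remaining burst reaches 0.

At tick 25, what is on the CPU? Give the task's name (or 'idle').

t=0: L0/L1/L2 = B/-/- → run B
t=1: L0/L1/L2 = BE/-/- → run B
t=2: L0/L1/L2 = BEC/-/- → run B
t=3: L0/L1/L2 = EC/-/- → run E
t=4: L0/L1/L2 = ECGH/-/- → run E
t=5: L0/L1/L2 = ECGH/-/- → run E
t=6: L0/L1/L2 = ECGH/-/- → run E
t=7: L0/L1/L2 = CGH/E/- → run C
t=8: L0/L1/L2 = CGH/E/- → run C
t=9: L0/L1/L2 = CGH/E/- → run C
t=10: L0/L1/L2 = CGH/E/- → run C
t=11: L0/L1/L2 = GH/EC/- → run G
t=12: L0/L1/L2 = GH/EC/- → run G
t=13: L0/L1/L2 = GH/EC/- → run G
t=14: L0/L1/L2 = GH/EC/- → run G
t=15: L0/L1/L2 = H/ECG/- → run H
t=16: L0/L1/L2 = H/ECG/- → run H
t=17: L0/L1/L2 = H/ECG/- → run H
t=18: L0/L1/L2 = H/ECG/- → run H
t=19: L0/L1/L2 = -/ECGH/- → run E
t=20: L0/L1/L2 = -/ECGH/- → run E
t=21: L0/L1/L2 = -/CGH/- → run C
t=22: L0/L1/L2 = -/CGH/- → run C
t=23: L0/L1/L2 = -/CGH/- → run C
t=24: L0/L1/L2 = -/GH/- → run G
t=25: L0/L1/L2 = -/GH/- → run G
t=26: L0/L1/L2 = -/GH/- → run G
t=27: L0/L1/L2 = -/GH/- → run G
t=28: L0/L1/L2 = -/H/- → run H
t=29: L0/L1/L2 = -/H/- → run H
t=30: L0/L1/L2 = -/H/- → run H
t=31: L0/L1/L2 = -/H/- → run H
t=32: (idle)
t=33: (idle)
t=34: (idle)
t=35: (idle)

running at tick 25 = G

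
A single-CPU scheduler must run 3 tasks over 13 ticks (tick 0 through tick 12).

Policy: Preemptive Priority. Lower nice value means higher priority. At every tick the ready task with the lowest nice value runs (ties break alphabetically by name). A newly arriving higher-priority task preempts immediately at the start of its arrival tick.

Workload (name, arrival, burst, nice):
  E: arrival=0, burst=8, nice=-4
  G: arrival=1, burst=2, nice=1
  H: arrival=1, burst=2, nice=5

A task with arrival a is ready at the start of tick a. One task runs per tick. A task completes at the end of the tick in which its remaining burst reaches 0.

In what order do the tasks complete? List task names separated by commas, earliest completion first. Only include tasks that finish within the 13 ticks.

completion order = E, G, H

t=0: ready={E} → run E
t=1: ready={E,G,H} → run E
t=2: ready={E,G,H} → run E
t=3: ready={E,G,H} → run E
t=4: ready={E,G,H} → run E
t=5: ready={E,G,H} → run E
t=6: ready={E,G,H} → run E
t=7: ready={E,G,H} → run E
t=8: ready={G,H} → run G
t=9: ready={G,H} → run G
t=10: ready={H} → run H
t=11: ready={H} → run H
t=12: (idle)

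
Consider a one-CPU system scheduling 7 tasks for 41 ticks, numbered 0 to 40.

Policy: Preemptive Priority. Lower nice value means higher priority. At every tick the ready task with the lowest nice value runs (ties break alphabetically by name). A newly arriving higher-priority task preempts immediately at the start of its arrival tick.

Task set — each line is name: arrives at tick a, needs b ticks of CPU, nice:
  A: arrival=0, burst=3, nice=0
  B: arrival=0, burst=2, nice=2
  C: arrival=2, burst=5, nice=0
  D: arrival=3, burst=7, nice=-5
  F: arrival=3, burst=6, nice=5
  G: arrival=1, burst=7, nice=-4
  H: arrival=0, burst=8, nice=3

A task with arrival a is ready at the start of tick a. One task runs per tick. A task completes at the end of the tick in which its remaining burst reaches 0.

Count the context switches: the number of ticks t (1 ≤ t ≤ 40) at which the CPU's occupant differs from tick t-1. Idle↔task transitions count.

context switches = 9

t=0: ready={A,B,H} → run A
t=1: ready={A,B,G,H} → run G
t=2: ready={A,B,C,G,H} → run G
t=3: ready={A,B,C,D,F,G,H} → run D
t=4: ready={A,B,C,D,F,G,H} → run D
t=5: ready={A,B,C,D,F,G,H} → run D
t=6: ready={A,B,C,D,F,G,H} → run D
t=7: ready={A,B,C,D,F,G,H} → run D
t=8: ready={A,B,C,D,F,G,H} → run D
t=9: ready={A,B,C,D,F,G,H} → run D
t=10: ready={A,B,C,F,G,H} → run G
t=11: ready={A,B,C,F,G,H} → run G
t=12: ready={A,B,C,F,G,H} → run G
t=13: ready={A,B,C,F,G,H} → run G
t=14: ready={A,B,C,F,G,H} → run G
t=15: ready={A,B,C,F,H} → run A
t=16: ready={A,B,C,F,H} → run A
t=17: ready={B,C,F,H} → run C
t=18: ready={B,C,F,H} → run C
t=19: ready={B,C,F,H} → run C
t=20: ready={B,C,F,H} → run C
t=21: ready={B,C,F,H} → run C
t=22: ready={B,F,H} → run B
t=23: ready={B,F,H} → run B
t=24: ready={F,H} → run H
t=25: ready={F,H} → run H
t=26: ready={F,H} → run H
t=27: ready={F,H} → run H
t=28: ready={F,H} → run H
t=29: ready={F,H} → run H
t=30: ready={F,H} → run H
t=31: ready={F,H} → run H
t=32: ready={F} → run F
t=33: ready={F} → run F
t=34: ready={F} → run F
t=35: ready={F} → run F
t=36: ready={F} → run F
t=37: ready={F} → run F
t=38: (idle)
t=39: (idle)
t=40: (idle)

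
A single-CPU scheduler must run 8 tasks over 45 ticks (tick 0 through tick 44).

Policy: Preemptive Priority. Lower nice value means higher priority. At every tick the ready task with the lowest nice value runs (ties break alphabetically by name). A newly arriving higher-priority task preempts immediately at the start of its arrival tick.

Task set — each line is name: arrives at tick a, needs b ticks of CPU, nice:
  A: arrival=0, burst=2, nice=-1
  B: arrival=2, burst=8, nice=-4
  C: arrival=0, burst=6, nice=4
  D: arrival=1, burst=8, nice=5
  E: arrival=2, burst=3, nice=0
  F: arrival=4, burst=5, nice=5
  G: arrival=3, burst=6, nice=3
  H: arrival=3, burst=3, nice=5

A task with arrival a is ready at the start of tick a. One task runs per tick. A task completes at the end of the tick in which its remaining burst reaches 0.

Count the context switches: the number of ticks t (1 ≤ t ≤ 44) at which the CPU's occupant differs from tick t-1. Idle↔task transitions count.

t=0: ready={A,C} → run A
t=1: ready={A,C,D} → run A
t=2: ready={B,C,D,E} → run B
t=3: ready={B,C,D,E,G,H} → run B
t=4: ready={B,C,D,E,F,G,H} → run B
t=5: ready={B,C,D,E,F,G,H} → run B
t=6: ready={B,C,D,E,F,G,H} → run B
t=7: ready={B,C,D,E,F,G,H} → run B
t=8: ready={B,C,D,E,F,G,H} → run B
t=9: ready={B,C,D,E,F,G,H} → run B
t=10: ready={C,D,E,F,G,H} → run E
t=11: ready={C,D,E,F,G,H} → run E
t=12: ready={C,D,E,F,G,H} → run E
t=13: ready={C,D,F,G,H} → run G
t=14: ready={C,D,F,G,H} → run G
t=15: ready={C,D,F,G,H} → run G
t=16: ready={C,D,F,G,H} → run G
t=17: ready={C,D,F,G,H} → run G
t=18: ready={C,D,F,G,H} → run G
t=19: ready={C,D,F,H} → run C
t=20: ready={C,D,F,H} → run C
t=21: ready={C,D,F,H} → run C
t=22: ready={C,D,F,H} → run C
t=23: ready={C,D,F,H} → run C
t=24: ready={C,D,F,H} → run C
t=25: ready={D,F,H} → run D
t=26: ready={D,F,H} → run D
t=27: ready={D,F,H} → run D
t=28: ready={D,F,H} → run D
t=29: ready={D,F,H} → run D
t=30: ready={D,F,H} → run D
t=31: ready={D,F,H} → run D
t=32: ready={D,F,H} → run D
t=33: ready={F,H} → run F
t=34: ready={F,H} → run F
t=35: ready={F,H} → run F
t=36: ready={F,H} → run F
t=37: ready={F,H} → run F
t=38: ready={H} → run H
t=39: ready={H} → run H
t=40: ready={H} → run H
t=41: (idle)
t=42: (idle)
t=43: (idle)
t=44: (idle)

context switches = 8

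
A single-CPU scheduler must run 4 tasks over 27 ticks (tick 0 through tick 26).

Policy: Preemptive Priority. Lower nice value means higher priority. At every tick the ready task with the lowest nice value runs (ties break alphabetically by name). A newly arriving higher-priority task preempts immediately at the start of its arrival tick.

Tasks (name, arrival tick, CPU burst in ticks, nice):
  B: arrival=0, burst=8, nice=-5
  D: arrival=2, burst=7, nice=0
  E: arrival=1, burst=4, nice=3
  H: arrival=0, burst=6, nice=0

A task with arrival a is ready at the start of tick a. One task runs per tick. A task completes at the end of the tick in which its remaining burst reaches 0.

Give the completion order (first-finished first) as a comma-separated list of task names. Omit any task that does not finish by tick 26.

completion order = B, D, H, E

t=0: ready={B,H} → run B
t=1: ready={B,E,H} → run B
t=2: ready={B,D,E,H} → run B
t=3: ready={B,D,E,H} → run B
t=4: ready={B,D,E,H} → run B
t=5: ready={B,D,E,H} → run B
t=6: ready={B,D,E,H} → run B
t=7: ready={B,D,E,H} → run B
t=8: ready={D,E,H} → run D
t=9: ready={D,E,H} → run D
t=10: ready={D,E,H} → run D
t=11: ready={D,E,H} → run D
t=12: ready={D,E,H} → run D
t=13: ready={D,E,H} → run D
t=14: ready={D,E,H} → run D
t=15: ready={E,H} → run H
t=16: ready={E,H} → run H
t=17: ready={E,H} → run H
t=18: ready={E,H} → run H
t=19: ready={E,H} → run H
t=20: ready={E,H} → run H
t=21: ready={E} → run E
t=22: ready={E} → run E
t=23: ready={E} → run E
t=24: ready={E} → run E
t=25: (idle)
t=26: (idle)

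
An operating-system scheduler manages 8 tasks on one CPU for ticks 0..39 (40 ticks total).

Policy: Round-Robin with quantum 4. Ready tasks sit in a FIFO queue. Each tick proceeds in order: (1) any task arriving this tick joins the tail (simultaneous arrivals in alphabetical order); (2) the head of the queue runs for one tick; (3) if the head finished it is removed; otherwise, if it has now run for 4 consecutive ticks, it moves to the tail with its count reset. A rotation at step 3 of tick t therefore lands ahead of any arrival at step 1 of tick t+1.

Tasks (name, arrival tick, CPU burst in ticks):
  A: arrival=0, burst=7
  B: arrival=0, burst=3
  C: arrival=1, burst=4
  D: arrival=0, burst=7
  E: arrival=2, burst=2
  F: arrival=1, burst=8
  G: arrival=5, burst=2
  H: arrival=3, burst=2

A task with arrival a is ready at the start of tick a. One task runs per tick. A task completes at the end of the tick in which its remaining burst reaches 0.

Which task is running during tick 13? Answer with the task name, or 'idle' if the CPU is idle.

running at tick 13 = C

t=0: queue=[A,B,D] q_used=0 → run A
t=1: queue=[A,B,D,C,F] q_used=1 → run A
t=2: queue=[A,B,D,C,F,E] q_used=2 → run A
t=3: queue=[A,B,D,C,F,E,H] q_used=3 → run A
t=4: queue=[B,D,C,F,E,H,A] q_used=0 → run B
t=5: queue=[B,D,C,F,E,H,A,G] q_used=1 → run B
t=6: queue=[B,D,C,F,E,H,A,G] q_used=2 → run B
t=7: queue=[D,C,F,E,H,A,G] q_used=0 → run D
t=8: queue=[D,C,F,E,H,A,G] q_used=1 → run D
t=9: queue=[D,C,F,E,H,A,G] q_used=2 → run D
t=10: queue=[D,C,F,E,H,A,G] q_used=3 → run D
t=11: queue=[C,F,E,H,A,G,D] q_used=0 → run C
t=12: queue=[C,F,E,H,A,G,D] q_used=1 → run C
t=13: queue=[C,F,E,H,A,G,D] q_used=2 → run C
t=14: queue=[C,F,E,H,A,G,D] q_used=3 → run C
t=15: queue=[F,E,H,A,G,D] q_used=0 → run F
t=16: queue=[F,E,H,A,G,D] q_used=1 → run F
t=17: queue=[F,E,H,A,G,D] q_used=2 → run F
t=18: queue=[F,E,H,A,G,D] q_used=3 → run F
t=19: queue=[E,H,A,G,D,F] q_used=0 → run E
t=20: queue=[E,H,A,G,D,F] q_used=1 → run E
t=21: queue=[H,A,G,D,F] q_used=0 → run H
t=22: queue=[H,A,G,D,F] q_used=1 → run H
t=23: queue=[A,G,D,F] q_used=0 → run A
t=24: queue=[A,G,D,F] q_used=1 → run A
t=25: queue=[A,G,D,F] q_used=2 → run A
t=26: queue=[G,D,F] q_used=0 → run G
t=27: queue=[G,D,F] q_used=1 → run G
t=28: queue=[D,F] q_used=0 → run D
t=29: queue=[D,F] q_used=1 → run D
t=30: queue=[D,F] q_used=2 → run D
t=31: queue=[F] q_used=0 → run F
t=32: queue=[F] q_used=1 → run F
t=33: queue=[F] q_used=2 → run F
t=34: queue=[F] q_used=3 → run F
t=35: (idle)
t=36: (idle)
t=37: (idle)
t=38: (idle)
t=39: (idle)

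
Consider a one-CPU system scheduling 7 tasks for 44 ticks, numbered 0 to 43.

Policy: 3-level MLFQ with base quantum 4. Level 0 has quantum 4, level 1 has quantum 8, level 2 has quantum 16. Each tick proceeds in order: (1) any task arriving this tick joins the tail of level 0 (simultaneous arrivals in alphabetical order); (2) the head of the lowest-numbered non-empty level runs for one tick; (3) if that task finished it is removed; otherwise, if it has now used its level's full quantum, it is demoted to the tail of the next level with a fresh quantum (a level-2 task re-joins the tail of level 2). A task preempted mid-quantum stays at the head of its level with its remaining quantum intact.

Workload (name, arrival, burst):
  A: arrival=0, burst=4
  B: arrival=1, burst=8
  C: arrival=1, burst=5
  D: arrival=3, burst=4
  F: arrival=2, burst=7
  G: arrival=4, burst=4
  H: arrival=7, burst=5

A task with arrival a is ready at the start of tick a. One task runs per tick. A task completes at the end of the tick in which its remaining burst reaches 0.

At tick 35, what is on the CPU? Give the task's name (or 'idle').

running at tick 35 = F

t=0: L0/L1/L2 = A/-/- → run A
t=1: L0/L1/L2 = ABC/-/- → run A
t=2: L0/L1/L2 = ABCF/-/- → run A
t=3: L0/L1/L2 = ABCFD/-/- → run A
t=4: L0/L1/L2 = BCFDG/-/- → run B
t=5: L0/L1/L2 = BCFDG/-/- → run B
t=6: L0/L1/L2 = BCFDG/-/- → run B
t=7: L0/L1/L2 = BCFDGH/-/- → run B
t=8: L0/L1/L2 = CFDGH/B/- → run C
t=9: L0/L1/L2 = CFDGH/B/- → run C
t=10: L0/L1/L2 = CFDGH/B/- → run C
t=11: L0/L1/L2 = CFDGH/B/- → run C
t=12: L0/L1/L2 = FDGH/BC/- → run F
t=13: L0/L1/L2 = FDGH/BC/- → run F
t=14: L0/L1/L2 = FDGH/BC/- → run F
t=15: L0/L1/L2 = FDGH/BC/- → run F
t=16: L0/L1/L2 = DGH/BCF/- → run D
t=17: L0/L1/L2 = DGH/BCF/- → run D
t=18: L0/L1/L2 = DGH/BCF/- → run D
t=19: L0/L1/L2 = DGH/BCF/- → run D
t=20: L0/L1/L2 = GH/BCF/- → run G
t=21: L0/L1/L2 = GH/BCF/- → run G
t=22: L0/L1/L2 = GH/BCF/- → run G
t=23: L0/L1/L2 = GH/BCF/- → run G
t=24: L0/L1/L2 = H/BCF/- → run H
t=25: L0/L1/L2 = H/BCF/- → run H
t=26: L0/L1/L2 = H/BCF/- → run H
t=27: L0/L1/L2 = H/BCF/- → run H
t=28: L0/L1/L2 = -/BCFH/- → run B
t=29: L0/L1/L2 = -/BCFH/- → run B
t=30: L0/L1/L2 = -/BCFH/- → run B
t=31: L0/L1/L2 = -/BCFH/- → run B
t=32: L0/L1/L2 = -/CFH/- → run C
t=33: L0/L1/L2 = -/FH/- → run F
t=34: L0/L1/L2 = -/FH/- → run F
t=35: L0/L1/L2 = -/FH/- → run F
t=36: L0/L1/L2 = -/H/- → run H
t=37: (idle)
t=38: (idle)
t=39: (idle)
t=40: (idle)
t=41: (idle)
t=42: (idle)
t=43: (idle)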